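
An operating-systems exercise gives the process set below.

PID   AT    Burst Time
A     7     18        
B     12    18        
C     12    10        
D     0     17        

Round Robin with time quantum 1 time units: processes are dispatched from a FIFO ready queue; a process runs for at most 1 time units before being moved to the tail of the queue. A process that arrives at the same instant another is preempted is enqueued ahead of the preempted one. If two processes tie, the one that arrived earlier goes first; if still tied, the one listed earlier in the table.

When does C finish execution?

49

Schedule: | D 0-7 | A 7-8 | D 8-9 | A 9-10 | D 10-11 | A 11-12 | D 12-13 | B 13-14 | C 14-15 | A 15-16 | D 16-17 | B 17-18 | C 18-19 | A 19-20 | D 20-21 | B 21-22 | C 22-23 | A 23-24 | D 24-25 | B 25-26 | C 26-27 | A 27-28 | D 28-29 | B 29-30 | C 30-31 | A 31-32 | D 32-33 | B 33-34 | C 34-35 | A 35-36 | D 36-37 | B 37-38 | C 38-39 | A 39-40 | D 40-41 | B 41-42 | C 42-43 | A 43-44 | B 44-45 | C 45-46 | A 46-47 | B 47-48 | C 48-49 | A 49-50 | B 50-51 | A 51-52 | B 52-53 | A 53-54 | B 54-55 | A 55-56 | B 56-57 | A 57-58 | B 58-59 | A 59-60 | B 60-63 |
Completion: A=60  B=63  C=49  D=41
Turnaround (C−A): A=53  B=51  C=37  D=41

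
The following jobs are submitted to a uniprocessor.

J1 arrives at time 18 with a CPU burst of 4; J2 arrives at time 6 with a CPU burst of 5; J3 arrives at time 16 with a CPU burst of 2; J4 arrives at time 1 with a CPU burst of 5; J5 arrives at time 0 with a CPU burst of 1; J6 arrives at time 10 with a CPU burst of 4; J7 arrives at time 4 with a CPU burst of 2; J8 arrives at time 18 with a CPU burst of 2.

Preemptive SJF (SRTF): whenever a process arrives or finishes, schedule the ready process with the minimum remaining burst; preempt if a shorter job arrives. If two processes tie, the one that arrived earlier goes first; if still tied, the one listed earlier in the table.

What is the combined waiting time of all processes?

Gantt: | J5 0-1 | J4 1-6 | J7 6-8 | J2 8-13 | J6 13-17 | J3 17-19 | J8 19-21 | J1 21-25 |
Completion: J1=25  J2=13  J3=19  J4=6  J5=1  J6=17  J7=8  J8=21
Waiting = turnaround − burst: J1=3, J2=2, J3=1, J4=0, J5=0, J6=3, J7=2, J8=1
Total waiting = 3 + 2 + 1 + 0 + 0 + 3 + 2 + 1 = 12

12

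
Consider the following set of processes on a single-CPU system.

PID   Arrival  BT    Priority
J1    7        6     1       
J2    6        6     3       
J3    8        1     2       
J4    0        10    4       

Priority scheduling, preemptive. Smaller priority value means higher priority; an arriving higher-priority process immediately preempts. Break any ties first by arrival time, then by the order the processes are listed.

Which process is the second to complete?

J3

Schedule: | J4 0-6 | J2 6-7 | J1 7-13 | J3 13-14 | J2 14-19 | J4 19-23 |
Completion: J1=13  J2=19  J3=14  J4=23
Finish order: J1 → J3 → J2 → J4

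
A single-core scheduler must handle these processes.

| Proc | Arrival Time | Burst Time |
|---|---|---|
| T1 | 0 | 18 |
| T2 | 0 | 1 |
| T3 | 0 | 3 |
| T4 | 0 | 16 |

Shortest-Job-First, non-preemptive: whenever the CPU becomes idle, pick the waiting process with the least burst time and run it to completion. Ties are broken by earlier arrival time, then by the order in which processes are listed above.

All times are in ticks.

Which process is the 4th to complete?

Timeline: | T2 0-1 | T3 1-4 | T4 4-20 | T1 20-38 |
Completion: T1=38  T2=1  T3=4  T4=20
Turnaround (C−A): T1=38  T2=1  T3=4  T4=20
Finish order: T2 → T3 → T4 → T1

T1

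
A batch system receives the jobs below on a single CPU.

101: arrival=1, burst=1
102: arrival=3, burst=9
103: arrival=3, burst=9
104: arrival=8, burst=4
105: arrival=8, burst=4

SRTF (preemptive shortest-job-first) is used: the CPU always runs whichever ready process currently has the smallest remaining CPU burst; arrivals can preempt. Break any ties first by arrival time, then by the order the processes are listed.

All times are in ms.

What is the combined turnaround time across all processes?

56

Schedule: | idle 0-1 | 101 1-2 | idle 2-3 | 102 3-12 | 104 12-16 | 105 16-20 | 103 20-29 |
Completion: 101=2  102=12  103=29  104=16  105=20
Turnaround (C−A): 101=1  102=9  103=26  104=8  105=12
Turnaround = completion − arrival: 101=1, 102=9, 103=26, 104=8, 105=12
Total turnaround = 1 + 9 + 26 + 8 + 12 = 56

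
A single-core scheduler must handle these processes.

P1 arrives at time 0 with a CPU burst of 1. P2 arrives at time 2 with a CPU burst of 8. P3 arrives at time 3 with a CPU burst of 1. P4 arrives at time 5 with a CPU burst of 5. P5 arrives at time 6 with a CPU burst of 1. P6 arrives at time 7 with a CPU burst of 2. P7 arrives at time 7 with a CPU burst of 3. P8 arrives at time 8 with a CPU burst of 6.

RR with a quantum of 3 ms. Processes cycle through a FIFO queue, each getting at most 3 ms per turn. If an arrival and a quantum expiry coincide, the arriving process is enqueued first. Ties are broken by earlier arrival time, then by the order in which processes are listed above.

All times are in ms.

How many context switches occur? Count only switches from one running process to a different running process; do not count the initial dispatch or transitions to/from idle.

10

Timeline: | P1 0-1 | idle 1-2 | P2 2-5 | P3 5-6 | P4 6-9 | P2 9-12 | P5 12-13 | P6 13-15 | P7 15-18 | P8 18-21 | P4 21-23 | P2 23-25 | P8 25-28 |
Completion: P1=1  P2=25  P3=6  P4=23  P5=13  P6=15  P7=18  P8=28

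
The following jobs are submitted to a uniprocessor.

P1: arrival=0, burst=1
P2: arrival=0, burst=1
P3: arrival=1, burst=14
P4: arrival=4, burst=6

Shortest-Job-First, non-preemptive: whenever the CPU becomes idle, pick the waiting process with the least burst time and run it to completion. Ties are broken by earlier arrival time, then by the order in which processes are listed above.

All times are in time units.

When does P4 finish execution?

Timeline: | P1 0-1 | P2 1-2 | P3 2-16 | P4 16-22 |
Completion: P1=1  P2=2  P3=16  P4=22

22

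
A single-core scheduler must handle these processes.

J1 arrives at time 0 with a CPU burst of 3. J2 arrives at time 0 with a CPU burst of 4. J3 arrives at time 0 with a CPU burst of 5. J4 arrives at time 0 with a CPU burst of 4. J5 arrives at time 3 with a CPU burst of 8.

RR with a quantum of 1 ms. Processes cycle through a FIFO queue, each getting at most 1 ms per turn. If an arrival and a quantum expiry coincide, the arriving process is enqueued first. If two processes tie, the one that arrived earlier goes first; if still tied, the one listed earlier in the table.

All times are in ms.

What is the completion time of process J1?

Gantt: | J1 0-1 | J2 1-2 | J3 2-3 | J4 3-4 | J1 4-5 | J2 5-6 | J5 6-7 | J3 7-8 | J4 8-9 | J1 9-10 | J2 10-11 | J5 11-12 | J3 12-13 | J4 13-14 | J2 14-15 | J5 15-16 | J3 16-17 | J4 17-18 | J5 18-19 | J3 19-20 | J5 20-24 |
Completion: J1=10  J2=15  J3=20  J4=18  J5=24

10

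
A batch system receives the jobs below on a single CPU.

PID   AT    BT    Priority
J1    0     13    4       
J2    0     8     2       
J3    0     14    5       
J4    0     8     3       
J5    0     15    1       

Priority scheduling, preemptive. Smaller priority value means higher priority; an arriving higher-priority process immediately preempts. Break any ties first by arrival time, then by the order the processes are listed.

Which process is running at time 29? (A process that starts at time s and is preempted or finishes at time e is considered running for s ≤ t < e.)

Timeline: | J5 0-15 | J2 15-23 | J4 23-31 | J1 31-44 | J3 44-58 |
Completion: J1=44  J2=23  J3=58  J4=31  J5=15
Turnaround (C−A): J1=44  J2=23  J3=58  J4=31  J5=15

J4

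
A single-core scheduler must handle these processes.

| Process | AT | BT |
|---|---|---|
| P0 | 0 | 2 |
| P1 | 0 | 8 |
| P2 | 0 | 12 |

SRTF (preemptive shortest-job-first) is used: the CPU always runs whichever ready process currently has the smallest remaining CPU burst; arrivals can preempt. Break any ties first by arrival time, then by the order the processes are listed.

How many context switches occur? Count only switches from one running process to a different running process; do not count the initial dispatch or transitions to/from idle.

2

Gantt: | P0 0-2 | P1 2-10 | P2 10-22 |
Completion: P0=2  P1=10  P2=22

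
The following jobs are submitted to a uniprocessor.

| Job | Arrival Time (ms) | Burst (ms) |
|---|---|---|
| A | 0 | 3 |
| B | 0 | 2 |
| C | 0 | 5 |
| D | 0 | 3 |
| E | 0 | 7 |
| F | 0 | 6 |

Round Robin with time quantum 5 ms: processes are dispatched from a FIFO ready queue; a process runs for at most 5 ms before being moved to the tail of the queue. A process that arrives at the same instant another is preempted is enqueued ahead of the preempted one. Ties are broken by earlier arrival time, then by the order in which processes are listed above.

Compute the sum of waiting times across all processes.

56

Timeline: | A 0-3 | B 3-5 | C 5-10 | D 10-13 | E 13-18 | F 18-23 | E 23-25 | F 25-26 |
Completion: A=3  B=5  C=10  D=13  E=25  F=26
Turnaround (C−A): A=3  B=5  C=10  D=13  E=25  F=26
Waiting = turnaround − burst: A=0, B=3, C=5, D=10, E=18, F=20
Total waiting = 0 + 3 + 5 + 10 + 18 + 20 = 56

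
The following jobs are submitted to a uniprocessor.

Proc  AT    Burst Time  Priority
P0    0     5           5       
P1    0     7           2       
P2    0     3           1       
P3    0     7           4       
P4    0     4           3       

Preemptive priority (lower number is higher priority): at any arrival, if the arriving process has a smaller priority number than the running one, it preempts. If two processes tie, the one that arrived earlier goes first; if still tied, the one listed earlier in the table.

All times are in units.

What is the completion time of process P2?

3

Timeline: | P2 0-3 | P1 3-10 | P4 10-14 | P3 14-21 | P0 21-26 |
Completion: P0=26  P1=10  P2=3  P3=21  P4=14
Turnaround (C−A): P0=26  P1=10  P2=3  P3=21  P4=14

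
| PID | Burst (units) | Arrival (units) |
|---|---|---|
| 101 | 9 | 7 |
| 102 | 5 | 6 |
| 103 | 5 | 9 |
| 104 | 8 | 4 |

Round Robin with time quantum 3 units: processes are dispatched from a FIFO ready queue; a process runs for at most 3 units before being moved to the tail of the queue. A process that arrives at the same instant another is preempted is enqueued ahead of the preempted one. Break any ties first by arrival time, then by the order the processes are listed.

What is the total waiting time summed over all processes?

Schedule: | idle 0-4 | 104 4-7 | 102 7-10 | 101 10-13 | 104 13-16 | 103 16-19 | 102 19-21 | 101 21-24 | 104 24-26 | 103 26-28 | 101 28-31 |
Completion: 101=31  102=21  103=28  104=26
Waiting = turnaround − burst: 101=15, 102=10, 103=14, 104=14
Total waiting = 15 + 10 + 14 + 14 = 53

53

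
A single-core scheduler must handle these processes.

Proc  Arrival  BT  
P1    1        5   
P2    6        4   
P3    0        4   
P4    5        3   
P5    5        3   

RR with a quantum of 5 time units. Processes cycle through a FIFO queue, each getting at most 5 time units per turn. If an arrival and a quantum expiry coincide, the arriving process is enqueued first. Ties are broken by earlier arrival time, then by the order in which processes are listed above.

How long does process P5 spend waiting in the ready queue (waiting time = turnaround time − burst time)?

7

Gantt: | P3 0-4 | P1 4-9 | P4 9-12 | P5 12-15 | P2 15-19 |
Completion: P1=9  P2=19  P3=4  P4=12  P5=15
Turnaround (C−A): P1=8  P2=13  P3=4  P4=7  P5=10
Waiting(P5) = turnaround − burst = 10 − 3 = 7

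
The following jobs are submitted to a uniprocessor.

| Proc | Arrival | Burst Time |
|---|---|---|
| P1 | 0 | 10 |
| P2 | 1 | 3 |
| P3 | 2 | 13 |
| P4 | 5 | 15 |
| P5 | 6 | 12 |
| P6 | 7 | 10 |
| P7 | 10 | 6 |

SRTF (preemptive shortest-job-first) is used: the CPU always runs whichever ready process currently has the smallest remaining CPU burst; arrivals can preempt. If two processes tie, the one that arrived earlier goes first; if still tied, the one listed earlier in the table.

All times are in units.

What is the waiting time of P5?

23

Schedule: | P1 0-1 | P2 1-4 | P1 4-13 | P7 13-19 | P6 19-29 | P5 29-41 | P3 41-54 | P4 54-69 |
Completion: P1=13  P2=4  P3=54  P4=69  P5=41  P6=29  P7=19
Turnaround (C−A): P1=13  P2=3  P3=52  P4=64  P5=35  P6=22  P7=9
Waiting(P5) = turnaround − burst = 35 − 12 = 23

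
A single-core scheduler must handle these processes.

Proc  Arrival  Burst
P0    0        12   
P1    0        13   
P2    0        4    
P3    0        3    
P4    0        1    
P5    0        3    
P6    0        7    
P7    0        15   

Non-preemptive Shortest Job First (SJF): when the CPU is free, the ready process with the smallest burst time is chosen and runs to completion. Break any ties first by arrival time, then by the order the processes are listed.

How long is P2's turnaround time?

Timeline: | P4 0-1 | P3 1-4 | P5 4-7 | P2 7-11 | P6 11-18 | P0 18-30 | P1 30-43 | P7 43-58 |
Completion: P0=30  P1=43  P2=11  P3=4  P4=1  P5=7  P6=18  P7=58
Turnaround (C−A): P0=30  P1=43  P2=11  P3=4  P4=1  P5=7  P6=18  P7=58
Turnaround(P2) = completion − arrival = 11 − 0 = 11

11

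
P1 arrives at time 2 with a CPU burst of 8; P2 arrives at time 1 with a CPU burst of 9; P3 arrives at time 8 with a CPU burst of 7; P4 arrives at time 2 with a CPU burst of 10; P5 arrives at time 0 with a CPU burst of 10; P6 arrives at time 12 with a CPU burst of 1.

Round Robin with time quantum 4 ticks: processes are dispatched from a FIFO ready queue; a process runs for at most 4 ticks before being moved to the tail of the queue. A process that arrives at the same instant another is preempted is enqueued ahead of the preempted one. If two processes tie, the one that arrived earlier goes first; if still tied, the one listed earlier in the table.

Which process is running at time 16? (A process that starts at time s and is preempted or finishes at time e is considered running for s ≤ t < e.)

Schedule: | P5 0-4 | P2 4-8 | P1 8-12 | P4 12-16 | P5 16-20 | P3 20-24 | P2 24-28 | P6 28-29 | P1 29-33 | P4 33-37 | P5 37-39 | P3 39-42 | P2 42-43 | P4 43-45 |
Completion: P1=33  P2=43  P3=42  P4=45  P5=39  P6=29
Turnaround (C−A): P1=31  P2=42  P3=34  P4=43  P5=39  P6=17

P5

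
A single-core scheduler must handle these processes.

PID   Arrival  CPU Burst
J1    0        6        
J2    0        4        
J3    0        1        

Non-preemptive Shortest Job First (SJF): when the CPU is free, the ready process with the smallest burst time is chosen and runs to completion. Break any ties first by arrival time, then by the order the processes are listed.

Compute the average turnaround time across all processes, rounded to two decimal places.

Schedule: | J3 0-1 | J2 1-5 | J1 5-11 |
Completion: J1=11  J2=5  J3=1
Turnaround (C−A): J1=11  J2=5  J3=1
Turnaround times: J1=11, J2=5, J3=1
Average turnaround = (11+5+1) / 3 = 17/3 = 5.67

5.67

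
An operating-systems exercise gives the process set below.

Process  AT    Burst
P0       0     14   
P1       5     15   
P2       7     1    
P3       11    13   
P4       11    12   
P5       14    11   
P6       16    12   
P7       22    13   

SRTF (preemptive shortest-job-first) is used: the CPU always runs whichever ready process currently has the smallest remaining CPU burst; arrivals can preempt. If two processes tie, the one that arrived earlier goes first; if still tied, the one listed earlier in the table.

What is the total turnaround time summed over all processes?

281

Schedule: | P0 0-7 | P2 7-8 | P0 8-15 | P5 15-26 | P4 26-38 | P6 38-50 | P3 50-63 | P7 63-76 | P1 76-91 |
Completion: P0=15  P1=91  P2=8  P3=63  P4=38  P5=26  P6=50  P7=76
Turnaround (C−A): P0=15  P1=86  P2=1  P3=52  P4=27  P5=12  P6=34  P7=54
Turnaround = completion − arrival: P0=15, P1=86, P2=1, P3=52, P4=27, P5=12, P6=34, P7=54
Total turnaround = 15 + 86 + 1 + 52 + 27 + 12 + 34 + 54 = 281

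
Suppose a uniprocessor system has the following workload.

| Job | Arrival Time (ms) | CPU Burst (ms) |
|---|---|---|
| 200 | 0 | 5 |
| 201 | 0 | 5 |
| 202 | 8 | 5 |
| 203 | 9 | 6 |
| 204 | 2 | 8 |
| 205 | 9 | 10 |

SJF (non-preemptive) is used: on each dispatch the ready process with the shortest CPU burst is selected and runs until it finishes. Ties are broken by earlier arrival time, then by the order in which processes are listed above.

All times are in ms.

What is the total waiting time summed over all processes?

Schedule: | 200 0-5 | 201 5-10 | 202 10-15 | 203 15-21 | 204 21-29 | 205 29-39 |
Completion: 200=5  201=10  202=15  203=21  204=29  205=39
Waiting = turnaround − burst: 200=0, 201=5, 202=2, 203=6, 204=19, 205=20
Total waiting = 0 + 5 + 2 + 6 + 19 + 20 = 52

52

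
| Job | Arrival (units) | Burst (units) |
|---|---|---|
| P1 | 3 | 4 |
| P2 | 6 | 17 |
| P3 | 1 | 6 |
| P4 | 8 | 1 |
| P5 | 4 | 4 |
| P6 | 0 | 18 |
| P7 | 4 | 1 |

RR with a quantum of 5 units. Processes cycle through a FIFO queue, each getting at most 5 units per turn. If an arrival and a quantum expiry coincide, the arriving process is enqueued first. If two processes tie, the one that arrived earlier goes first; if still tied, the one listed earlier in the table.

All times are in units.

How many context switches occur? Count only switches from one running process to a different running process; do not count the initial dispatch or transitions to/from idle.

12

Gantt: | P6 0-5 | P3 5-10 | P1 10-14 | P5 14-18 | P7 18-19 | P6 19-24 | P2 24-29 | P4 29-30 | P3 30-31 | P6 31-36 | P2 36-41 | P6 41-44 | P2 44-51 |
Completion: P1=14  P2=51  P3=31  P4=30  P5=18  P6=44  P7=19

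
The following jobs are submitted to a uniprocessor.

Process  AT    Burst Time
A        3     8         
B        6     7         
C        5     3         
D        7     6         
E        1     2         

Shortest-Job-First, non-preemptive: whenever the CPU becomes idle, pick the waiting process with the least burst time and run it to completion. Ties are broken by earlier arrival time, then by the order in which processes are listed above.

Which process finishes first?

Gantt: | idle 0-1 | E 1-3 | A 3-11 | C 11-14 | D 14-20 | B 20-27 |
Completion: A=11  B=27  C=14  D=20  E=3
Turnaround (C−A): A=8  B=21  C=9  D=13  E=2
Finish order: E → A → C → D → B

E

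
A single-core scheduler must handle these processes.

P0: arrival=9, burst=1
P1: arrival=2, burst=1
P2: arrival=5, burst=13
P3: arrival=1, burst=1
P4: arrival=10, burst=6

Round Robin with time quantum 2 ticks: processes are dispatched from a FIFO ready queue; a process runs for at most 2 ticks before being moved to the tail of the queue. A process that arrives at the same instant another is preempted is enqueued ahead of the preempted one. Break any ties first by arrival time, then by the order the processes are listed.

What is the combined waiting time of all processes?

13

Gantt: | idle 0-1 | P3 1-2 | P1 2-3 | idle 3-5 | P2 5-9 | P0 9-10 | P2 10-12 | P4 12-14 | P2 14-16 | P4 16-18 | P2 18-20 | P4 20-22 | P2 22-25 |
Completion: P0=10  P1=3  P2=25  P3=2  P4=22
Waiting = turnaround − burst: P0=0, P1=0, P2=7, P3=0, P4=6
Total waiting = 0 + 0 + 7 + 0 + 6 = 13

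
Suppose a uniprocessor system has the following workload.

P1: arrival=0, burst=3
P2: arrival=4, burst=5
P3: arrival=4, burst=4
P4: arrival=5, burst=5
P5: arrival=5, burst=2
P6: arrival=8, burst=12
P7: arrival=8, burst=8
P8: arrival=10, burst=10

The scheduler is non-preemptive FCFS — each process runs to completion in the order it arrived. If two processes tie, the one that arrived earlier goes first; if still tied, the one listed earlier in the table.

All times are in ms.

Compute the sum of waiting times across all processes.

Timeline: | P1 0-3 | idle 3-4 | P2 4-9 | P3 9-13 | P4 13-18 | P5 18-20 | P6 20-32 | P7 32-40 | P8 40-50 |
Completion: P1=3  P2=9  P3=13  P4=18  P5=20  P6=32  P7=40  P8=50
Turnaround (C−A): P1=3  P2=5  P3=9  P4=13  P5=15  P6=24  P7=32  P8=40
Waiting = turnaround − burst: P1=0, P2=0, P3=5, P4=8, P5=13, P6=12, P7=24, P8=30
Total waiting = 0 + 0 + 5 + 8 + 13 + 12 + 24 + 30 = 92

92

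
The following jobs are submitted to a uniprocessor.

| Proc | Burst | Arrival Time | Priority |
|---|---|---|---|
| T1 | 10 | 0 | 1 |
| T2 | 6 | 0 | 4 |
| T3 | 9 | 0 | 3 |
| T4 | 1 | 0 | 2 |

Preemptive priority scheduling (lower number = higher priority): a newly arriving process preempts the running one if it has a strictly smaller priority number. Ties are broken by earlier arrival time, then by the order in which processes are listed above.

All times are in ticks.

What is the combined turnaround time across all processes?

Gantt: | T1 0-10 | T4 10-11 | T3 11-20 | T2 20-26 |
Completion: T1=10  T2=26  T3=20  T4=11
Turnaround = completion − arrival: T1=10, T2=26, T3=20, T4=11
Total turnaround = 10 + 26 + 20 + 11 = 67

67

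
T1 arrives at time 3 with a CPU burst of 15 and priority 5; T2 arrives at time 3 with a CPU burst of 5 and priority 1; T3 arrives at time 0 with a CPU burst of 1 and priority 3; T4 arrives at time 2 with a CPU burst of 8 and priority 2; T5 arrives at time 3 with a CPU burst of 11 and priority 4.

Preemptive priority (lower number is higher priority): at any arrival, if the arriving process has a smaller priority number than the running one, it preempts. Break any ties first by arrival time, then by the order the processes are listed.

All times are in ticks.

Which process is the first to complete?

Schedule: | T3 0-1 | idle 1-2 | T4 2-3 | T2 3-8 | T4 8-15 | T5 15-26 | T1 26-41 |
Completion: T1=41  T2=8  T3=1  T4=15  T5=26
Finish order: T3 → T2 → T4 → T5 → T1

T3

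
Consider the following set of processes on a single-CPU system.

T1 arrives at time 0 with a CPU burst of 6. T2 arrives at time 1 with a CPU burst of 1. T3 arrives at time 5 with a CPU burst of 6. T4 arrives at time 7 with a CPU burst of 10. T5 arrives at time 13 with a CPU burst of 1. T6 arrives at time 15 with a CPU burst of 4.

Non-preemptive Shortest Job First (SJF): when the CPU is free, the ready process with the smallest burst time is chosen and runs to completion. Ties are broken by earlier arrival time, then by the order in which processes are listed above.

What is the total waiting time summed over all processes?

23

Timeline: | T1 0-6 | T2 6-7 | T3 7-13 | T5 13-14 | T4 14-24 | T6 24-28 |
Completion: T1=6  T2=7  T3=13  T4=24  T5=14  T6=28
Turnaround (C−A): T1=6  T2=6  T3=8  T4=17  T5=1  T6=13
Waiting = turnaround − burst: T1=0, T2=5, T3=2, T4=7, T5=0, T6=9
Total waiting = 0 + 5 + 2 + 7 + 0 + 9 = 23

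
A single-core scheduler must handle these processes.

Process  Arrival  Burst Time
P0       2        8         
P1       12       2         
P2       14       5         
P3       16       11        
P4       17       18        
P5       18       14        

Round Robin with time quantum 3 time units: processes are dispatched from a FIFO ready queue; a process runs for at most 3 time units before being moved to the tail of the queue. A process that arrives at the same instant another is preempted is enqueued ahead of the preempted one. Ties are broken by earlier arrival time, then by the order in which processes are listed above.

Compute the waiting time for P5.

27

Gantt: | idle 0-2 | P0 2-10 | idle 10-12 | P1 12-14 | P2 14-17 | P3 17-20 | P4 20-23 | P2 23-25 | P5 25-28 | P3 28-31 | P4 31-34 | P5 34-37 | P3 37-40 | P4 40-43 | P5 43-46 | P3 46-48 | P4 48-51 | P5 51-54 | P4 54-57 | P5 57-59 | P4 59-62 |
Completion: P0=10  P1=14  P2=25  P3=48  P4=62  P5=59
Turnaround (C−A): P0=8  P1=2  P2=11  P3=32  P4=45  P5=41
Waiting(P5) = turnaround − burst = 41 − 14 = 27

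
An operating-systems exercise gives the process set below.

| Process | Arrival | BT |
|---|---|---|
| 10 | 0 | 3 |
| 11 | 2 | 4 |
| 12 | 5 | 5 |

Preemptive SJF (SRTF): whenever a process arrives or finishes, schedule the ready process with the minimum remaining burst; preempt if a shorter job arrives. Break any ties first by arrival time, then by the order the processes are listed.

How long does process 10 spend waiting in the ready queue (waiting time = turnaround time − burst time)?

Schedule: | 10 0-3 | 11 3-7 | 12 7-12 |
Completion: 10=3  11=7  12=12
Turnaround (C−A): 10=3  11=5  12=7
Waiting(10) = turnaround − burst = 3 − 3 = 0

0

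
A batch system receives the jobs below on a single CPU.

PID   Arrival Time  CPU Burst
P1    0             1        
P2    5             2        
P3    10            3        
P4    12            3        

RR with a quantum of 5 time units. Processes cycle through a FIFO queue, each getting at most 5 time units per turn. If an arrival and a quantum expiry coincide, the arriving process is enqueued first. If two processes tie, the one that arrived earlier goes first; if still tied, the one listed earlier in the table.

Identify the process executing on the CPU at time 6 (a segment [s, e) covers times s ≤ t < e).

P2

Gantt: | P1 0-1 | idle 1-5 | P2 5-7 | idle 7-10 | P3 10-13 | P4 13-16 |
Completion: P1=1  P2=7  P3=13  P4=16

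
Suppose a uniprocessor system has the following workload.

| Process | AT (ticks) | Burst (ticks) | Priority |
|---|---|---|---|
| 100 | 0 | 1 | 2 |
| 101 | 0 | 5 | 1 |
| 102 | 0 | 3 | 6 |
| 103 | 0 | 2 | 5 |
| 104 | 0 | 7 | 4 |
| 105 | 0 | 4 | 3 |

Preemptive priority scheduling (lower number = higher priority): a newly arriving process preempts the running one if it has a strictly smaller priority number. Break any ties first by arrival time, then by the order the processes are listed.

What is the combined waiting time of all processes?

Schedule: | 101 0-5 | 100 5-6 | 105 6-10 | 104 10-17 | 103 17-19 | 102 19-22 |
Completion: 100=6  101=5  102=22  103=19  104=17  105=10
Turnaround (C−A): 100=6  101=5  102=22  103=19  104=17  105=10
Waiting = turnaround − burst: 100=5, 101=0, 102=19, 103=17, 104=10, 105=6
Total waiting = 5 + 0 + 19 + 17 + 10 + 6 = 57

57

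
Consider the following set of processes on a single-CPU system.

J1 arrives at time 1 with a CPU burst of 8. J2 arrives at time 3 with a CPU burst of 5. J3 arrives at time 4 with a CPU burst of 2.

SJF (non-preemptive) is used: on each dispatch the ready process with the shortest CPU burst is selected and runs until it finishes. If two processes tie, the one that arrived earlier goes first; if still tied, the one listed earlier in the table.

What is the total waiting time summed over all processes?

13

Timeline: | idle 0-1 | J1 1-9 | J3 9-11 | J2 11-16 |
Completion: J1=9  J2=16  J3=11
Turnaround (C−A): J1=8  J2=13  J3=7
Waiting = turnaround − burst: J1=0, J2=8, J3=5
Total waiting = 0 + 8 + 5 = 13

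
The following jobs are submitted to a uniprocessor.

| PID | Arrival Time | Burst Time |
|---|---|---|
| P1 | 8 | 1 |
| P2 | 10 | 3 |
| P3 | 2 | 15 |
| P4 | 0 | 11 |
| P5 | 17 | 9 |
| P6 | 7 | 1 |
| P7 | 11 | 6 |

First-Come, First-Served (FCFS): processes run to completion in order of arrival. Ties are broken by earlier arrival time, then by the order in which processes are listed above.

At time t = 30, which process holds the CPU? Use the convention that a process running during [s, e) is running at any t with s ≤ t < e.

P2

Gantt: | P4 0-11 | P3 11-26 | P6 26-27 | P1 27-28 | P2 28-31 | P7 31-37 | P5 37-46 |
Completion: P1=28  P2=31  P3=26  P4=11  P5=46  P6=27  P7=37
Turnaround (C−A): P1=20  P2=21  P3=24  P4=11  P5=29  P6=20  P7=26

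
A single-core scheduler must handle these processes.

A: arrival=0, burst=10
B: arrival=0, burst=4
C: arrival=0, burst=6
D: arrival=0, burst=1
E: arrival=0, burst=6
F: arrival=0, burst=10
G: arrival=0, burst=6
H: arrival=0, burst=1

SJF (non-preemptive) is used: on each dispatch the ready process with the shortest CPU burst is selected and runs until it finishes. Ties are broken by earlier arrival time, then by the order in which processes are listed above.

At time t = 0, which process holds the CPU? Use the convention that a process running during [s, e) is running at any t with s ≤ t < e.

Timeline: | D 0-1 | H 1-2 | B 2-6 | C 6-12 | E 12-18 | G 18-24 | A 24-34 | F 34-44 |
Completion: A=34  B=6  C=12  D=1  E=18  F=44  G=24  H=2
Turnaround (C−A): A=34  B=6  C=12  D=1  E=18  F=44  G=24  H=2

D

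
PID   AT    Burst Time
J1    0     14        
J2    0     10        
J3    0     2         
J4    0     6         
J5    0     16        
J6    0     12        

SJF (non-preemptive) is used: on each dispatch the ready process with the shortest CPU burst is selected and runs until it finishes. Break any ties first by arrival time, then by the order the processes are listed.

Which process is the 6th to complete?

J5

Gantt: | J3 0-2 | J4 2-8 | J2 8-18 | J6 18-30 | J1 30-44 | J5 44-60 |
Completion: J1=44  J2=18  J3=2  J4=8  J5=60  J6=30
Turnaround (C−A): J1=44  J2=18  J3=2  J4=8  J5=60  J6=30
Finish order: J3 → J4 → J2 → J6 → J1 → J5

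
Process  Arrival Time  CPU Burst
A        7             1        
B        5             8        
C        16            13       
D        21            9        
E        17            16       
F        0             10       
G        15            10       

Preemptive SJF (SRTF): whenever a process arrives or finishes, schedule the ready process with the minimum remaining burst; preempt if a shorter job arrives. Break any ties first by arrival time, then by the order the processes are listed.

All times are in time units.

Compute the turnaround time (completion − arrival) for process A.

Timeline: | F 0-7 | A 7-8 | F 8-11 | B 11-19 | G 19-29 | D 29-38 | C 38-51 | E 51-67 |
Completion: A=8  B=19  C=51  D=38  E=67  F=11  G=29
Turnaround(A) = completion − arrival = 8 − 7 = 1

1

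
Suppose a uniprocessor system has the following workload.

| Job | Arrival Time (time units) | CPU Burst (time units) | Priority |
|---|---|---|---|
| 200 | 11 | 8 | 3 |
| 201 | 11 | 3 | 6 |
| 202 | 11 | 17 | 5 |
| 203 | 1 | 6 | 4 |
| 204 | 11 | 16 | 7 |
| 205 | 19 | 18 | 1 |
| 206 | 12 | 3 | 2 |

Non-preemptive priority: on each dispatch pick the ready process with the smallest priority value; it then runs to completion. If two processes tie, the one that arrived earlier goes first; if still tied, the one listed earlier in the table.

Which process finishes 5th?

Schedule: | idle 0-1 | 203 1-7 | idle 7-11 | 200 11-19 | 205 19-37 | 206 37-40 | 202 40-57 | 201 57-60 | 204 60-76 |
Completion: 200=19  201=60  202=57  203=7  204=76  205=37  206=40
Turnaround (C−A): 200=8  201=49  202=46  203=6  204=65  205=18  206=28
Finish order: 203 → 200 → 205 → 206 → 202 → 201 → 204

202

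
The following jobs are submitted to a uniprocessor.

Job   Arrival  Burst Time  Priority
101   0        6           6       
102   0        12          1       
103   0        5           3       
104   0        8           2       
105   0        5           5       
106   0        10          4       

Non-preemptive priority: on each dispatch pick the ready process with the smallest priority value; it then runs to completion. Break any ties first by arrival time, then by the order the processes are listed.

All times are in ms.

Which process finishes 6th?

Schedule: | 102 0-12 | 104 12-20 | 103 20-25 | 106 25-35 | 105 35-40 | 101 40-46 |
Completion: 101=46  102=12  103=25  104=20  105=40  106=35
Turnaround (C−A): 101=46  102=12  103=25  104=20  105=40  106=35
Finish order: 102 → 104 → 103 → 106 → 105 → 101

101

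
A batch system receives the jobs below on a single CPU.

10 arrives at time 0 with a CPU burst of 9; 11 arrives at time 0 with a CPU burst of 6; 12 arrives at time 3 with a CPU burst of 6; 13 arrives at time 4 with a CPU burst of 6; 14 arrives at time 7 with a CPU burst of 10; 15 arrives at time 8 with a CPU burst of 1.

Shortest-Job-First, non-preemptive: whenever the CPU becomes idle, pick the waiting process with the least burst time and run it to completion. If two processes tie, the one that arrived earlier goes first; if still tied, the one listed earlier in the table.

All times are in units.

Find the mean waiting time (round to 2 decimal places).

9.33

Schedule: | 11 0-6 | 12 6-12 | 15 12-13 | 13 13-19 | 10 19-28 | 14 28-38 |
Completion: 10=28  11=6  12=12  13=19  14=38  15=13
Waiting times: 10=19, 11=0, 12=3, 13=9, 14=21, 15=4
Average waiting = (19+0+3+9+21+4) / 6 = 56/6 = 9.33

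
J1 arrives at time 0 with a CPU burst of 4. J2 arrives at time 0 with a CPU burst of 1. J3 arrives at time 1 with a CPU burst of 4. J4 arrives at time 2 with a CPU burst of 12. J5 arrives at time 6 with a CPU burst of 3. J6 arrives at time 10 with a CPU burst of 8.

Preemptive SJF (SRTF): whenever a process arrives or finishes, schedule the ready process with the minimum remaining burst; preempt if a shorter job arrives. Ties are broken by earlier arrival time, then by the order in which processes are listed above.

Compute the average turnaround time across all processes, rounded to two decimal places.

10.00

Schedule: | J2 0-1 | J1 1-5 | J3 5-9 | J5 9-12 | J6 12-20 | J4 20-32 |
Completion: J1=5  J2=1  J3=9  J4=32  J5=12  J6=20
Turnaround (C−A): J1=5  J2=1  J3=8  J4=30  J5=6  J6=10
Turnaround times: J1=5, J2=1, J3=8, J4=30, J5=6, J6=10
Average turnaround = (5+1+8+30+6+10) / 6 = 60/6 = 10.00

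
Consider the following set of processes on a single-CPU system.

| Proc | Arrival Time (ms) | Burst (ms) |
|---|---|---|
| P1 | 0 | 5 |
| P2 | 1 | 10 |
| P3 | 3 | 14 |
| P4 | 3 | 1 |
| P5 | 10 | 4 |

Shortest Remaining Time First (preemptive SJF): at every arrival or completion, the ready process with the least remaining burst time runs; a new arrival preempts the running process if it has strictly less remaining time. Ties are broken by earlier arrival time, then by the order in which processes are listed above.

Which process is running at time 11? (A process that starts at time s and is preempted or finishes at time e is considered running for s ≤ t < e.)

Gantt: | P1 0-3 | P4 3-4 | P1 4-6 | P2 6-10 | P5 10-14 | P2 14-20 | P3 20-34 |
Completion: P1=6  P2=20  P3=34  P4=4  P5=14
Turnaround (C−A): P1=6  P2=19  P3=31  P4=1  P5=4

P5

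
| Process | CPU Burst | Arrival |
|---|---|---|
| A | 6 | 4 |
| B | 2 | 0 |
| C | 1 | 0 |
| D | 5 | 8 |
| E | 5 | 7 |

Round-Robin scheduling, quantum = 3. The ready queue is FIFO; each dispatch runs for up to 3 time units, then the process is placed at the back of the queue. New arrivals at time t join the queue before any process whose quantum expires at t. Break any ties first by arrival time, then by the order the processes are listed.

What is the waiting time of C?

Schedule: | B 0-2 | C 2-3 | idle 3-4 | A 4-7 | E 7-10 | A 10-13 | D 13-16 | E 16-18 | D 18-20 |
Completion: A=13  B=2  C=3  D=20  E=18
Turnaround (C−A): A=9  B=2  C=3  D=12  E=11
Waiting(C) = turnaround − burst = 3 − 1 = 2

2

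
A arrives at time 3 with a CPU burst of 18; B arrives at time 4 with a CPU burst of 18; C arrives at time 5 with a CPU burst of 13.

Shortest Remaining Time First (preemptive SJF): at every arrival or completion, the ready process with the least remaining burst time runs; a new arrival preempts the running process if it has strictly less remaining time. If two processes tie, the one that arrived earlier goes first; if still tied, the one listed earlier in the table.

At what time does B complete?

52

Gantt: | idle 0-3 | A 3-5 | C 5-18 | A 18-34 | B 34-52 |
Completion: A=34  B=52  C=18
Turnaround (C−A): A=31  B=48  C=13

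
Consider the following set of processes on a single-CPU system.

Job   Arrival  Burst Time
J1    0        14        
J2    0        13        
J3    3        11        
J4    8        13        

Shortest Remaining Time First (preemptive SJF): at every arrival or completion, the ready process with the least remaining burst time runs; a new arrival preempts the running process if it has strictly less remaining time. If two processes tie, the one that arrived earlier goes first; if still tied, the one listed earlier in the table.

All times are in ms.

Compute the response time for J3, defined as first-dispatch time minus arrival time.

10

Timeline: | J2 0-13 | J3 13-24 | J4 24-37 | J1 37-51 |
Completion: J1=51  J2=13  J3=24  J4=37
Response(J3) = first start − arrival = 13 − 3 = 10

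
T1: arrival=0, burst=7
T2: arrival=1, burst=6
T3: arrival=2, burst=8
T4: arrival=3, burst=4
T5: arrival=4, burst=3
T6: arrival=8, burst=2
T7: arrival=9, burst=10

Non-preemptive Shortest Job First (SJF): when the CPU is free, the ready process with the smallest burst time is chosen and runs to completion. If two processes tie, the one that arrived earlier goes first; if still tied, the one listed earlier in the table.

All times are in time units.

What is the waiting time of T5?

Timeline: | T1 0-7 | T5 7-10 | T6 10-12 | T4 12-16 | T2 16-22 | T3 22-30 | T7 30-40 |
Completion: T1=7  T2=22  T3=30  T4=16  T5=10  T6=12  T7=40
Waiting(T5) = turnaround − burst = 6 − 3 = 3

3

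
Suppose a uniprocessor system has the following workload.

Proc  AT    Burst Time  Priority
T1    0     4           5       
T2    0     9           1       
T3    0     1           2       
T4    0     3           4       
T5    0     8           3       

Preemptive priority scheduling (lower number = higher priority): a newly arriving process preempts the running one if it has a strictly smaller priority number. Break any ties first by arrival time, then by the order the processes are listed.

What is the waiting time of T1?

21

Timeline: | T2 0-9 | T3 9-10 | T5 10-18 | T4 18-21 | T1 21-25 |
Completion: T1=25  T2=9  T3=10  T4=21  T5=18
Turnaround (C−A): T1=25  T2=9  T3=10  T4=21  T5=18
Waiting(T1) = turnaround − burst = 25 − 4 = 21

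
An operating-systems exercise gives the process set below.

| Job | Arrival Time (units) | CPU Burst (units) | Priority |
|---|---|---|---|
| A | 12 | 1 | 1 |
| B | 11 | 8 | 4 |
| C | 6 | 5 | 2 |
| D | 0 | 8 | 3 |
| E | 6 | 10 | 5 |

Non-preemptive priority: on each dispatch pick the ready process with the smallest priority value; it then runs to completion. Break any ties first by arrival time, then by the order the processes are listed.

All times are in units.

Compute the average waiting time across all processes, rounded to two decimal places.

Gantt: | D 0-8 | C 8-13 | A 13-14 | B 14-22 | E 22-32 |
Completion: A=14  B=22  C=13  D=8  E=32
Waiting times: A=1, B=3, C=2, D=0, E=16
Average waiting = (1+3+2+0+16) / 5 = 22/5 = 4.40

4.40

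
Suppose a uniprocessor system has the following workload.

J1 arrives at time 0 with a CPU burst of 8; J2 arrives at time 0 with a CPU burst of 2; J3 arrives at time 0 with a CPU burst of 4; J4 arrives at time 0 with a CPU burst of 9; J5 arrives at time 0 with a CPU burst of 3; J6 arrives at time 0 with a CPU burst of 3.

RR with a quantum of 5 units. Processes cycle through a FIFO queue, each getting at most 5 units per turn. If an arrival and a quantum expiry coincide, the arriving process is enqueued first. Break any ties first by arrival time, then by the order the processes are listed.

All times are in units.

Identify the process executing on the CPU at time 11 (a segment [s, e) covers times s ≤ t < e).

J4

Gantt: | J1 0-5 | J2 5-7 | J3 7-11 | J4 11-16 | J5 16-19 | J6 19-22 | J1 22-25 | J4 25-29 |
Completion: J1=25  J2=7  J3=11  J4=29  J5=19  J6=22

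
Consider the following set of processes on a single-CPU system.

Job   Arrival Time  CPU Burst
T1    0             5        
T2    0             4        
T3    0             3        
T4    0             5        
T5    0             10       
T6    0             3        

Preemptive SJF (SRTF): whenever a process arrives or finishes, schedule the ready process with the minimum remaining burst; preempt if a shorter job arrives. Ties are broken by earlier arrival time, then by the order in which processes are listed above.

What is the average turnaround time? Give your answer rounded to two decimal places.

14.00

Timeline: | T3 0-3 | T6 3-6 | T2 6-10 | T1 10-15 | T4 15-20 | T5 20-30 |
Completion: T1=15  T2=10  T3=3  T4=20  T5=30  T6=6
Turnaround (C−A): T1=15  T2=10  T3=3  T4=20  T5=30  T6=6
Turnaround times: T1=15, T2=10, T3=3, T4=20, T5=30, T6=6
Average turnaround = (15+10+3+20+30+6) / 6 = 84/6 = 14.00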